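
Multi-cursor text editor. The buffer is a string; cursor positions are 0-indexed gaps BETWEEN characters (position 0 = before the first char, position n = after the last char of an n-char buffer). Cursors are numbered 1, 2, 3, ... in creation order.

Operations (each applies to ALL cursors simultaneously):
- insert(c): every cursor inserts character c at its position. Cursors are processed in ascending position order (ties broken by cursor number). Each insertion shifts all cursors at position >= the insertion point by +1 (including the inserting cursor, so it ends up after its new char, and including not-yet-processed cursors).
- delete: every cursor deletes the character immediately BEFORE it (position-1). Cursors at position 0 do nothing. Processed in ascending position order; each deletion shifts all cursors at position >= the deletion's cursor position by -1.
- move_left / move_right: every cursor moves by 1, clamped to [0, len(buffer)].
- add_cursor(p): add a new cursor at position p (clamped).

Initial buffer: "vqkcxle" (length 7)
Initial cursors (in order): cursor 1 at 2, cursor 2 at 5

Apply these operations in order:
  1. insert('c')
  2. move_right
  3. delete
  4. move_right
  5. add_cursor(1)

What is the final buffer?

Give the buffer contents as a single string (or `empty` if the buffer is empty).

After op 1 (insert('c')): buffer="vqckcxcle" (len 9), cursors c1@3 c2@7, authorship ..1...2..
After op 2 (move_right): buffer="vqckcxcle" (len 9), cursors c1@4 c2@8, authorship ..1...2..
After op 3 (delete): buffer="vqccxce" (len 7), cursors c1@3 c2@6, authorship ..1..2.
After op 4 (move_right): buffer="vqccxce" (len 7), cursors c1@4 c2@7, authorship ..1..2.
After op 5 (add_cursor(1)): buffer="vqccxce" (len 7), cursors c3@1 c1@4 c2@7, authorship ..1..2.

Answer: vqccxce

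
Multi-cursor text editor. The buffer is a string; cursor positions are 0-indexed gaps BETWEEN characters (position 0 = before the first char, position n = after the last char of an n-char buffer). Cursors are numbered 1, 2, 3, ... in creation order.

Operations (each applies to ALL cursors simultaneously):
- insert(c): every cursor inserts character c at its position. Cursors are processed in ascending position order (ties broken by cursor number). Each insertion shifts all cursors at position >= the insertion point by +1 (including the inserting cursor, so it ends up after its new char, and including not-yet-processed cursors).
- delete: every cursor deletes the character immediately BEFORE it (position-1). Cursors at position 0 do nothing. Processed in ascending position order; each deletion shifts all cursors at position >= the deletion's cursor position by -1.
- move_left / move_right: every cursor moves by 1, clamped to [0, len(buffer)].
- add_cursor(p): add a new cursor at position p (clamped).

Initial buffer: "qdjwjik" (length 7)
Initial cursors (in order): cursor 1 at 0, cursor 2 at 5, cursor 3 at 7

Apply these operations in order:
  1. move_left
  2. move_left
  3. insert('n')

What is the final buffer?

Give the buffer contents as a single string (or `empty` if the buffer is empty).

Answer: nqdjnwjnik

Derivation:
After op 1 (move_left): buffer="qdjwjik" (len 7), cursors c1@0 c2@4 c3@6, authorship .......
After op 2 (move_left): buffer="qdjwjik" (len 7), cursors c1@0 c2@3 c3@5, authorship .......
After op 3 (insert('n')): buffer="nqdjnwjnik" (len 10), cursors c1@1 c2@5 c3@8, authorship 1...2..3..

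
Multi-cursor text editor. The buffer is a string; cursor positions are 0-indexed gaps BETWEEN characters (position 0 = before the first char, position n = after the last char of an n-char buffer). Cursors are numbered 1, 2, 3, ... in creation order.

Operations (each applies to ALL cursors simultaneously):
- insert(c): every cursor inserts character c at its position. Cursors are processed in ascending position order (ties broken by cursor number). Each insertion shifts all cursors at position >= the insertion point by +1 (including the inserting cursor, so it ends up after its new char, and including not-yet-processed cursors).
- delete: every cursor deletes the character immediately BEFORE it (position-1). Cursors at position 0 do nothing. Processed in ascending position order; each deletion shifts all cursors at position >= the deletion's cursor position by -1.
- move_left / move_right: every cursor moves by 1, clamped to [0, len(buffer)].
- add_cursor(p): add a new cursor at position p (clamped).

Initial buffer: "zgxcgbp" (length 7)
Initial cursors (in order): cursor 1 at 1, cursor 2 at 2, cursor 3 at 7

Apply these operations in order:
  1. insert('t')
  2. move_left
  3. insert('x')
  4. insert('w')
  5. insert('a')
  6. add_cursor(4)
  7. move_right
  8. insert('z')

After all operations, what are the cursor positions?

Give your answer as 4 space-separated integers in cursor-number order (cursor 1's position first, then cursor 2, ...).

Answer: 7 13 23 7

Derivation:
After op 1 (insert('t')): buffer="ztgtxcgbpt" (len 10), cursors c1@2 c2@4 c3@10, authorship .1.2.....3
After op 2 (move_left): buffer="ztgtxcgbpt" (len 10), cursors c1@1 c2@3 c3@9, authorship .1.2.....3
After op 3 (insert('x')): buffer="zxtgxtxcgbpxt" (len 13), cursors c1@2 c2@5 c3@12, authorship .11.22.....33
After op 4 (insert('w')): buffer="zxwtgxwtxcgbpxwt" (len 16), cursors c1@3 c2@7 c3@15, authorship .111.222.....333
After op 5 (insert('a')): buffer="zxwatgxwatxcgbpxwat" (len 19), cursors c1@4 c2@9 c3@18, authorship .1111.2222.....3333
After op 6 (add_cursor(4)): buffer="zxwatgxwatxcgbpxwat" (len 19), cursors c1@4 c4@4 c2@9 c3@18, authorship .1111.2222.....3333
After op 7 (move_right): buffer="zxwatgxwatxcgbpxwat" (len 19), cursors c1@5 c4@5 c2@10 c3@19, authorship .1111.2222.....3333
After op 8 (insert('z')): buffer="zxwatzzgxwatzxcgbpxwatz" (len 23), cursors c1@7 c4@7 c2@13 c3@23, authorship .111114.22222.....33333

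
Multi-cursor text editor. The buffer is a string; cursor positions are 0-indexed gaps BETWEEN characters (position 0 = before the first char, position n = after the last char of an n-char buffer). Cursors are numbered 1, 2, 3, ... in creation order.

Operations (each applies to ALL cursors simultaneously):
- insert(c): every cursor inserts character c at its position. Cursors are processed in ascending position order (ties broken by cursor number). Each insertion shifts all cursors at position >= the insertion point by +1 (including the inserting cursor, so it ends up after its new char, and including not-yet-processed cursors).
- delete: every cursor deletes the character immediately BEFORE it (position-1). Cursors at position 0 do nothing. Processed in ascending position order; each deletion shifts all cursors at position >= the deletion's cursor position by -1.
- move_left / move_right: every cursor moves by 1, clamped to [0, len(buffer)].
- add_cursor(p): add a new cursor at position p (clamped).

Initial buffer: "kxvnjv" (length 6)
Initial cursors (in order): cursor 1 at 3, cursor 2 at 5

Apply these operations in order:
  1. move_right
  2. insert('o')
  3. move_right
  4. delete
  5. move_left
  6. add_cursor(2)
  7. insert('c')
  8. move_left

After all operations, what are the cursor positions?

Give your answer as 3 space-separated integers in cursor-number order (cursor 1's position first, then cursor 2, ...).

After op 1 (move_right): buffer="kxvnjv" (len 6), cursors c1@4 c2@6, authorship ......
After op 2 (insert('o')): buffer="kxvnojvo" (len 8), cursors c1@5 c2@8, authorship ....1..2
After op 3 (move_right): buffer="kxvnojvo" (len 8), cursors c1@6 c2@8, authorship ....1..2
After op 4 (delete): buffer="kxvnov" (len 6), cursors c1@5 c2@6, authorship ....1.
After op 5 (move_left): buffer="kxvnov" (len 6), cursors c1@4 c2@5, authorship ....1.
After op 6 (add_cursor(2)): buffer="kxvnov" (len 6), cursors c3@2 c1@4 c2@5, authorship ....1.
After op 7 (insert('c')): buffer="kxcvncocv" (len 9), cursors c3@3 c1@6 c2@8, authorship ..3..112.
After op 8 (move_left): buffer="kxcvncocv" (len 9), cursors c3@2 c1@5 c2@7, authorship ..3..112.

Answer: 5 7 2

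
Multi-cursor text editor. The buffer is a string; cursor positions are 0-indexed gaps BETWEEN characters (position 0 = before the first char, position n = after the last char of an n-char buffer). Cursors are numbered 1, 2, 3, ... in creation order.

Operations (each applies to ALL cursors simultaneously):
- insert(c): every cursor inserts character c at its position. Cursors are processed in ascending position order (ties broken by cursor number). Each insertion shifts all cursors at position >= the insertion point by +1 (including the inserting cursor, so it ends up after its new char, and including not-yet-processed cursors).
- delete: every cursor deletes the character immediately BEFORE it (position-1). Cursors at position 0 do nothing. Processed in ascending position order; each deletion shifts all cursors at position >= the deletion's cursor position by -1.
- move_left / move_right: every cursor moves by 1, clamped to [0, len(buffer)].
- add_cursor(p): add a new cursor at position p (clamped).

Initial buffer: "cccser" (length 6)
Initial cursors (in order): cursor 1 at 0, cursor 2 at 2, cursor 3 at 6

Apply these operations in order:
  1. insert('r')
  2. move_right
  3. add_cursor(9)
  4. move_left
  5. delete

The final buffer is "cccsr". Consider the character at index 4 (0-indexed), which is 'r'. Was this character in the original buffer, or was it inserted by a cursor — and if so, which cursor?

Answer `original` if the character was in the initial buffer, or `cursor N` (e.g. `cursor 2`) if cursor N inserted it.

Answer: cursor 3

Derivation:
After op 1 (insert('r')): buffer="rccrcserr" (len 9), cursors c1@1 c2@4 c3@9, authorship 1..2....3
After op 2 (move_right): buffer="rccrcserr" (len 9), cursors c1@2 c2@5 c3@9, authorship 1..2....3
After op 3 (add_cursor(9)): buffer="rccrcserr" (len 9), cursors c1@2 c2@5 c3@9 c4@9, authorship 1..2....3
After op 4 (move_left): buffer="rccrcserr" (len 9), cursors c1@1 c2@4 c3@8 c4@8, authorship 1..2....3
After op 5 (delete): buffer="cccsr" (len 5), cursors c1@0 c2@2 c3@4 c4@4, authorship ....3
Authorship (.=original, N=cursor N): . . . . 3
Index 4: author = 3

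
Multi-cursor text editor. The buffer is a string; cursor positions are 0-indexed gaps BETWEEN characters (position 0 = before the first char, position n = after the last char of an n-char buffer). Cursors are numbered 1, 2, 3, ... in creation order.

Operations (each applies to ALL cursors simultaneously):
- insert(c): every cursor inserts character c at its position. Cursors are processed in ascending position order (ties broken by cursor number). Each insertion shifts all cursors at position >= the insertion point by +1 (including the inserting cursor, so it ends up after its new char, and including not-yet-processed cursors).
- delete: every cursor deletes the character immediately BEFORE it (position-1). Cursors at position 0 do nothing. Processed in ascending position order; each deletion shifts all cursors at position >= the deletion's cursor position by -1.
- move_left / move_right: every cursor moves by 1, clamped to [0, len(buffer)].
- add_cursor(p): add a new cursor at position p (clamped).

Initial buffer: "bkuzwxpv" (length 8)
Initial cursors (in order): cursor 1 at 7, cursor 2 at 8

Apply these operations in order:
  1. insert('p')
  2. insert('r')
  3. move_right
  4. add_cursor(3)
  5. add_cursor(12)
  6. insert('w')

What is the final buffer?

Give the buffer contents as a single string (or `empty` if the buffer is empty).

Answer: bkuwzwxpprvwprww

Derivation:
After op 1 (insert('p')): buffer="bkuzwxppvp" (len 10), cursors c1@8 c2@10, authorship .......1.2
After op 2 (insert('r')): buffer="bkuzwxpprvpr" (len 12), cursors c1@9 c2@12, authorship .......11.22
After op 3 (move_right): buffer="bkuzwxpprvpr" (len 12), cursors c1@10 c2@12, authorship .......11.22
After op 4 (add_cursor(3)): buffer="bkuzwxpprvpr" (len 12), cursors c3@3 c1@10 c2@12, authorship .......11.22
After op 5 (add_cursor(12)): buffer="bkuzwxpprvpr" (len 12), cursors c3@3 c1@10 c2@12 c4@12, authorship .......11.22
After op 6 (insert('w')): buffer="bkuwzwxpprvwprww" (len 16), cursors c3@4 c1@12 c2@16 c4@16, authorship ...3....11.12224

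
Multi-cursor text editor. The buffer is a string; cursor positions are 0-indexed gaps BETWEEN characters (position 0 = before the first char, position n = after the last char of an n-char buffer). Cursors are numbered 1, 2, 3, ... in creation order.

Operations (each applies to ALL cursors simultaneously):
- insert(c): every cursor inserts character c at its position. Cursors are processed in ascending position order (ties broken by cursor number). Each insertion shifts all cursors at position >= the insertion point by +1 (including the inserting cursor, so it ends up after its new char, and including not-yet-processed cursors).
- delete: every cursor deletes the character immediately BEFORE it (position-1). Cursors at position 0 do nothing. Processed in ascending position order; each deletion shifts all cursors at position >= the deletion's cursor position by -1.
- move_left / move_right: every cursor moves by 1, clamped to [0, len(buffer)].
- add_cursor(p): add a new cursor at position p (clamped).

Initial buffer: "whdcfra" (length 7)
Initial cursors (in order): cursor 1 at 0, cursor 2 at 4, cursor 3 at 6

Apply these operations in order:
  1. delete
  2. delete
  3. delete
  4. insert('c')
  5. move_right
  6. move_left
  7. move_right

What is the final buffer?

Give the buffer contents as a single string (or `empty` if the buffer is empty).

After op 1 (delete): buffer="whdfa" (len 5), cursors c1@0 c2@3 c3@4, authorship .....
After op 2 (delete): buffer="wha" (len 3), cursors c1@0 c2@2 c3@2, authorship ...
After op 3 (delete): buffer="a" (len 1), cursors c1@0 c2@0 c3@0, authorship .
After op 4 (insert('c')): buffer="ccca" (len 4), cursors c1@3 c2@3 c3@3, authorship 123.
After op 5 (move_right): buffer="ccca" (len 4), cursors c1@4 c2@4 c3@4, authorship 123.
After op 6 (move_left): buffer="ccca" (len 4), cursors c1@3 c2@3 c3@3, authorship 123.
After op 7 (move_right): buffer="ccca" (len 4), cursors c1@4 c2@4 c3@4, authorship 123.

Answer: ccca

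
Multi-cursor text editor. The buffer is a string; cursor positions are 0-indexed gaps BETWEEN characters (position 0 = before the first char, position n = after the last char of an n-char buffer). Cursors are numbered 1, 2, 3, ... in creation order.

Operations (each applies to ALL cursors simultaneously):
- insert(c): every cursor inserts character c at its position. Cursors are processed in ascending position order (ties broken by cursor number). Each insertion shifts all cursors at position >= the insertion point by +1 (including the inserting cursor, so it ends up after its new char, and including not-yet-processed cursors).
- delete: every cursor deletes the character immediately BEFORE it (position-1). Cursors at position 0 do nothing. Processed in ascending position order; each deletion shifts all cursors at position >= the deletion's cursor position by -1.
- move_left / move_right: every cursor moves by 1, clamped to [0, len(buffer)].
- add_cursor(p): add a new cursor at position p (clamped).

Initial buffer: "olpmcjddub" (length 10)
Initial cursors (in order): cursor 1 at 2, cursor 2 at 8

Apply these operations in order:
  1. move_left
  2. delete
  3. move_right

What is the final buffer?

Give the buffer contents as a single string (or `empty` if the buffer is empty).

Answer: lpmcjdub

Derivation:
After op 1 (move_left): buffer="olpmcjddub" (len 10), cursors c1@1 c2@7, authorship ..........
After op 2 (delete): buffer="lpmcjdub" (len 8), cursors c1@0 c2@5, authorship ........
After op 3 (move_right): buffer="lpmcjdub" (len 8), cursors c1@1 c2@6, authorship ........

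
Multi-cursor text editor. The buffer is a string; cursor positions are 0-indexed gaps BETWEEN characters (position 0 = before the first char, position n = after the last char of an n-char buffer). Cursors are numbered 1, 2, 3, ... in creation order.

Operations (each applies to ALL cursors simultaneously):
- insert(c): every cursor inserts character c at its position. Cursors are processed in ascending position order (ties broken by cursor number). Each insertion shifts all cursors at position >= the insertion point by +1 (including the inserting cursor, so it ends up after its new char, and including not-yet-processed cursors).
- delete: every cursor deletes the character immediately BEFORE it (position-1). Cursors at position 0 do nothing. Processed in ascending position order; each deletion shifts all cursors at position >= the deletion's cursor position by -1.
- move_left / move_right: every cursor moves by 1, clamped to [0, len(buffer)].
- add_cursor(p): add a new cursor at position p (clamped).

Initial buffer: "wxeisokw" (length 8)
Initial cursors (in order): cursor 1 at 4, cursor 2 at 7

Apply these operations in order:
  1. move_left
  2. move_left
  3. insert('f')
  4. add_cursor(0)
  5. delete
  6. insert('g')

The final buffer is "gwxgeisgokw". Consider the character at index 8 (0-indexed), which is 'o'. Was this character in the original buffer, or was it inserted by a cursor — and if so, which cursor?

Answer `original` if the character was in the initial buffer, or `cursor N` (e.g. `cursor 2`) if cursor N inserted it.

Answer: original

Derivation:
After op 1 (move_left): buffer="wxeisokw" (len 8), cursors c1@3 c2@6, authorship ........
After op 2 (move_left): buffer="wxeisokw" (len 8), cursors c1@2 c2@5, authorship ........
After op 3 (insert('f')): buffer="wxfeisfokw" (len 10), cursors c1@3 c2@7, authorship ..1...2...
After op 4 (add_cursor(0)): buffer="wxfeisfokw" (len 10), cursors c3@0 c1@3 c2@7, authorship ..1...2...
After op 5 (delete): buffer="wxeisokw" (len 8), cursors c3@0 c1@2 c2@5, authorship ........
After op 6 (insert('g')): buffer="gwxgeisgokw" (len 11), cursors c3@1 c1@4 c2@8, authorship 3..1...2...
Authorship (.=original, N=cursor N): 3 . . 1 . . . 2 . . .
Index 8: author = original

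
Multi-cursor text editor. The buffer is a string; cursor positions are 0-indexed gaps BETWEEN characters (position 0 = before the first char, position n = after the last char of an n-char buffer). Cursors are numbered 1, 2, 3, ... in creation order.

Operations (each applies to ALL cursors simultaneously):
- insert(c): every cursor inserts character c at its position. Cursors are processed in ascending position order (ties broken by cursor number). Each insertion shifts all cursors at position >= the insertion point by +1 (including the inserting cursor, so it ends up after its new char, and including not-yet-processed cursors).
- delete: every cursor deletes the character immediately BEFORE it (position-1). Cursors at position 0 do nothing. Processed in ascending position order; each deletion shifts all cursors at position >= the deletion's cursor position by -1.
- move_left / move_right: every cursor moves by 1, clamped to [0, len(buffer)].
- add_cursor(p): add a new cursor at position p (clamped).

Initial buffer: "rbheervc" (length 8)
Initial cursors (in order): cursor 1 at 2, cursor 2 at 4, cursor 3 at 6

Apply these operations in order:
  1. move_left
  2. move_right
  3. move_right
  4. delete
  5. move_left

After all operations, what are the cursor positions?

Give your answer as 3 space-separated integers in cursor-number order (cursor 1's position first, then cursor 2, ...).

Answer: 1 2 3

Derivation:
After op 1 (move_left): buffer="rbheervc" (len 8), cursors c1@1 c2@3 c3@5, authorship ........
After op 2 (move_right): buffer="rbheervc" (len 8), cursors c1@2 c2@4 c3@6, authorship ........
After op 3 (move_right): buffer="rbheervc" (len 8), cursors c1@3 c2@5 c3@7, authorship ........
After op 4 (delete): buffer="rberc" (len 5), cursors c1@2 c2@3 c3@4, authorship .....
After op 5 (move_left): buffer="rberc" (len 5), cursors c1@1 c2@2 c3@3, authorship .....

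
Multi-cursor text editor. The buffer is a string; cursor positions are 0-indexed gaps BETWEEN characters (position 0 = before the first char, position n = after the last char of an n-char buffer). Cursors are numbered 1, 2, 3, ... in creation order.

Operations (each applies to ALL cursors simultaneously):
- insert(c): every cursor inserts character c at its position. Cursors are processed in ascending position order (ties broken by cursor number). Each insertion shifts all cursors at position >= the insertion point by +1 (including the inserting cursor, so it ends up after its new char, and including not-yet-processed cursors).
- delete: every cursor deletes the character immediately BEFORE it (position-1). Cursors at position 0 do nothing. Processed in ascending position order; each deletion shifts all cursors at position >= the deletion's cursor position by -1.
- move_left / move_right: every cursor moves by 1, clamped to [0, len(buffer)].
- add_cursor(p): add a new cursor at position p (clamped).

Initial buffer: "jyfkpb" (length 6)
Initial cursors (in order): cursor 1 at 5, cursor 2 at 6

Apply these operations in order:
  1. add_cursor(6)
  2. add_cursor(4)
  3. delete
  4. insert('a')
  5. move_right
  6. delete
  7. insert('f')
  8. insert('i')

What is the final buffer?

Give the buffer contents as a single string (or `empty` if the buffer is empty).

After op 1 (add_cursor(6)): buffer="jyfkpb" (len 6), cursors c1@5 c2@6 c3@6, authorship ......
After op 2 (add_cursor(4)): buffer="jyfkpb" (len 6), cursors c4@4 c1@5 c2@6 c3@6, authorship ......
After op 3 (delete): buffer="jy" (len 2), cursors c1@2 c2@2 c3@2 c4@2, authorship ..
After op 4 (insert('a')): buffer="jyaaaa" (len 6), cursors c1@6 c2@6 c3@6 c4@6, authorship ..1234
After op 5 (move_right): buffer="jyaaaa" (len 6), cursors c1@6 c2@6 c3@6 c4@6, authorship ..1234
After op 6 (delete): buffer="jy" (len 2), cursors c1@2 c2@2 c3@2 c4@2, authorship ..
After op 7 (insert('f')): buffer="jyffff" (len 6), cursors c1@6 c2@6 c3@6 c4@6, authorship ..1234
After op 8 (insert('i')): buffer="jyffffiiii" (len 10), cursors c1@10 c2@10 c3@10 c4@10, authorship ..12341234

Answer: jyffffiiii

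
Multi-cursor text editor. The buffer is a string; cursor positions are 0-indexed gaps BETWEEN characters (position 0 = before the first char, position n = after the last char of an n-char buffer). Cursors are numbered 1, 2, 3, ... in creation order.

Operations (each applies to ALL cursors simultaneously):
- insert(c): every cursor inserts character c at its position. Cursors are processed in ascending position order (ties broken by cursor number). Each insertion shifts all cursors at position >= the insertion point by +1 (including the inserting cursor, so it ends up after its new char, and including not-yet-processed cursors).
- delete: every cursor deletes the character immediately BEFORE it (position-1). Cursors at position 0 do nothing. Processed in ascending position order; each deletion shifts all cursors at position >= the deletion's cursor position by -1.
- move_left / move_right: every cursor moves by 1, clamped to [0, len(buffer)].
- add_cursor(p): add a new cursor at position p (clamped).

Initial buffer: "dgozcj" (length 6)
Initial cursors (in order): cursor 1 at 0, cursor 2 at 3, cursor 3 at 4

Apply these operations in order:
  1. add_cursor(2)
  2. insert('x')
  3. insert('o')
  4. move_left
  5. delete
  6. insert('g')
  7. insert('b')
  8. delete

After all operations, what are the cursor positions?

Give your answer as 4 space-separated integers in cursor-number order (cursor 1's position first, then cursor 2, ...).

After op 1 (add_cursor(2)): buffer="dgozcj" (len 6), cursors c1@0 c4@2 c2@3 c3@4, authorship ......
After op 2 (insert('x')): buffer="xdgxoxzxcj" (len 10), cursors c1@1 c4@4 c2@6 c3@8, authorship 1..4.2.3..
After op 3 (insert('o')): buffer="xodgxooxozxocj" (len 14), cursors c1@2 c4@6 c2@9 c3@12, authorship 11..44.22.33..
After op 4 (move_left): buffer="xodgxooxozxocj" (len 14), cursors c1@1 c4@5 c2@8 c3@11, authorship 11..44.22.33..
After op 5 (delete): buffer="odgooozocj" (len 10), cursors c1@0 c4@3 c2@5 c3@7, authorship 1..4.2.3..
After op 6 (insert('g')): buffer="godggoogozgocj" (len 14), cursors c1@1 c4@5 c2@8 c3@11, authorship 11..44.22.33..
After op 7 (insert('b')): buffer="gbodggboogbozgbocj" (len 18), cursors c1@2 c4@7 c2@11 c3@15, authorship 111..444.222.333..
After op 8 (delete): buffer="godggoogozgocj" (len 14), cursors c1@1 c4@5 c2@8 c3@11, authorship 11..44.22.33..

Answer: 1 8 11 5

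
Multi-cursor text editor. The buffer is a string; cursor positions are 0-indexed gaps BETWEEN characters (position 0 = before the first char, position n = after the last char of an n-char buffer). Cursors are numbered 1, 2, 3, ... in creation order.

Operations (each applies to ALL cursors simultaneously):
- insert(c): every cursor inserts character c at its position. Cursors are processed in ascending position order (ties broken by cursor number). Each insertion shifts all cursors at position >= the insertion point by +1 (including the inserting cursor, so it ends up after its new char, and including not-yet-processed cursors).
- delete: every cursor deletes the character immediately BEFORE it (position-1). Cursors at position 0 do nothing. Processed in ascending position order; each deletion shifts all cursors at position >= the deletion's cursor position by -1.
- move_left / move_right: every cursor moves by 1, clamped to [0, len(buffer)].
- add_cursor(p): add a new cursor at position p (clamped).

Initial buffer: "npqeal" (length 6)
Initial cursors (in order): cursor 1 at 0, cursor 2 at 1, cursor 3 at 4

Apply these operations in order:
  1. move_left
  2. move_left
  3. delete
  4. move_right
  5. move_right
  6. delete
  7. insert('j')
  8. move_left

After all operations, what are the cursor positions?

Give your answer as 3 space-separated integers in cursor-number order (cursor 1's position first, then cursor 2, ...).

Answer: 2 2 2

Derivation:
After op 1 (move_left): buffer="npqeal" (len 6), cursors c1@0 c2@0 c3@3, authorship ......
After op 2 (move_left): buffer="npqeal" (len 6), cursors c1@0 c2@0 c3@2, authorship ......
After op 3 (delete): buffer="nqeal" (len 5), cursors c1@0 c2@0 c3@1, authorship .....
After op 4 (move_right): buffer="nqeal" (len 5), cursors c1@1 c2@1 c3@2, authorship .....
After op 5 (move_right): buffer="nqeal" (len 5), cursors c1@2 c2@2 c3@3, authorship .....
After op 6 (delete): buffer="al" (len 2), cursors c1@0 c2@0 c3@0, authorship ..
After op 7 (insert('j')): buffer="jjjal" (len 5), cursors c1@3 c2@3 c3@3, authorship 123..
After op 8 (move_left): buffer="jjjal" (len 5), cursors c1@2 c2@2 c3@2, authorship 123..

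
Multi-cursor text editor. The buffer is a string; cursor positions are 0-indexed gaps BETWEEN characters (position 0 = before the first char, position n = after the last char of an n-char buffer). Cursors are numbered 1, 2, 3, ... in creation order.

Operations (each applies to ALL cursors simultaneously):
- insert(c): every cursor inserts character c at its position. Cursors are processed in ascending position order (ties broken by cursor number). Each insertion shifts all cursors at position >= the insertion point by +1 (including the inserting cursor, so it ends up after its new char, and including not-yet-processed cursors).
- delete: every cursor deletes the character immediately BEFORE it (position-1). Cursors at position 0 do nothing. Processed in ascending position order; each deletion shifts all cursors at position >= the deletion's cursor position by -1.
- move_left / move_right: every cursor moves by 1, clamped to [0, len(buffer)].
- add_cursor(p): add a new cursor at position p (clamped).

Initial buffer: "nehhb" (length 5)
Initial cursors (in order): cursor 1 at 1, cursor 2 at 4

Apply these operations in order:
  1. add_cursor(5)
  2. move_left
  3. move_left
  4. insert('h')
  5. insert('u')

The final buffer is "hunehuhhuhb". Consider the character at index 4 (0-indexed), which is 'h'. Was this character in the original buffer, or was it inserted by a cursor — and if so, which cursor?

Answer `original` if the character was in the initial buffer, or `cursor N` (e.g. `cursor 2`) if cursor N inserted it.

After op 1 (add_cursor(5)): buffer="nehhb" (len 5), cursors c1@1 c2@4 c3@5, authorship .....
After op 2 (move_left): buffer="nehhb" (len 5), cursors c1@0 c2@3 c3@4, authorship .....
After op 3 (move_left): buffer="nehhb" (len 5), cursors c1@0 c2@2 c3@3, authorship .....
After op 4 (insert('h')): buffer="hnehhhhb" (len 8), cursors c1@1 c2@4 c3@6, authorship 1..2.3..
After op 5 (insert('u')): buffer="hunehuhhuhb" (len 11), cursors c1@2 c2@6 c3@9, authorship 11..22.33..
Authorship (.=original, N=cursor N): 1 1 . . 2 2 . 3 3 . .
Index 4: author = 2

Answer: cursor 2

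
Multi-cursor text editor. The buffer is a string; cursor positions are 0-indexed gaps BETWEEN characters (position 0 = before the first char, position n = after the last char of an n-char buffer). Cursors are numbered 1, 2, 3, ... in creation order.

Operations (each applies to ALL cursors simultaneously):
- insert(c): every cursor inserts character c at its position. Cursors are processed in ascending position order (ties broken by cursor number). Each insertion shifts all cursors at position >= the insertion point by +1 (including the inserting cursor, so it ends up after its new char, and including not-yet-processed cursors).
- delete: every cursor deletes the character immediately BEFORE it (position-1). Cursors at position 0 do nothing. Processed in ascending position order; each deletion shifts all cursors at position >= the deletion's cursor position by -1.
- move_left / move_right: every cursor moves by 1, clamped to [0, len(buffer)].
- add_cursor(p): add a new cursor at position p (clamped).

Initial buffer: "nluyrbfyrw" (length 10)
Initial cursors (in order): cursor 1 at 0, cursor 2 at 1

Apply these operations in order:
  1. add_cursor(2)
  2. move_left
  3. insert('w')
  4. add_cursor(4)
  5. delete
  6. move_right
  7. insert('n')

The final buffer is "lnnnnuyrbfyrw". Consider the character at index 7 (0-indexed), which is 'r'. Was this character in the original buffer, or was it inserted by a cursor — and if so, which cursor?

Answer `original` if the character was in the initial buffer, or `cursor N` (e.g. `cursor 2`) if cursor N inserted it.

Answer: original

Derivation:
After op 1 (add_cursor(2)): buffer="nluyrbfyrw" (len 10), cursors c1@0 c2@1 c3@2, authorship ..........
After op 2 (move_left): buffer="nluyrbfyrw" (len 10), cursors c1@0 c2@0 c3@1, authorship ..........
After op 3 (insert('w')): buffer="wwnwluyrbfyrw" (len 13), cursors c1@2 c2@2 c3@4, authorship 12.3.........
After op 4 (add_cursor(4)): buffer="wwnwluyrbfyrw" (len 13), cursors c1@2 c2@2 c3@4 c4@4, authorship 12.3.........
After op 5 (delete): buffer="luyrbfyrw" (len 9), cursors c1@0 c2@0 c3@0 c4@0, authorship .........
After op 6 (move_right): buffer="luyrbfyrw" (len 9), cursors c1@1 c2@1 c3@1 c4@1, authorship .........
After op 7 (insert('n')): buffer="lnnnnuyrbfyrw" (len 13), cursors c1@5 c2@5 c3@5 c4@5, authorship .1234........
Authorship (.=original, N=cursor N): . 1 2 3 4 . . . . . . . .
Index 7: author = original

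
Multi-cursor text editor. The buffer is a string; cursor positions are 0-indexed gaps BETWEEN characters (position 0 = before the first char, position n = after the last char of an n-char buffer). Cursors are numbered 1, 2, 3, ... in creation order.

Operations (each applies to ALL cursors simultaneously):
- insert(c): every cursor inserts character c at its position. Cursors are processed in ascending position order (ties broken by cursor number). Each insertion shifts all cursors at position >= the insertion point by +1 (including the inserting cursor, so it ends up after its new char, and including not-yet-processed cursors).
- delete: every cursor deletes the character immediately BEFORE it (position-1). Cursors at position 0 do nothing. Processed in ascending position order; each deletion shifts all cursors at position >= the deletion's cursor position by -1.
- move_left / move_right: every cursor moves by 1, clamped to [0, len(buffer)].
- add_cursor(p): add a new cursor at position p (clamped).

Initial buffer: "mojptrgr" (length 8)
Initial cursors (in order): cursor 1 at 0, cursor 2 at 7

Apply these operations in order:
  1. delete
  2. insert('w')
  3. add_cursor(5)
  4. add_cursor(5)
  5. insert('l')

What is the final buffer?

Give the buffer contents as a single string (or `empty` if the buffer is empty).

After op 1 (delete): buffer="mojptrr" (len 7), cursors c1@0 c2@6, authorship .......
After op 2 (insert('w')): buffer="wmojptrwr" (len 9), cursors c1@1 c2@8, authorship 1......2.
After op 3 (add_cursor(5)): buffer="wmojptrwr" (len 9), cursors c1@1 c3@5 c2@8, authorship 1......2.
After op 4 (add_cursor(5)): buffer="wmojptrwr" (len 9), cursors c1@1 c3@5 c4@5 c2@8, authorship 1......2.
After op 5 (insert('l')): buffer="wlmojplltrwlr" (len 13), cursors c1@2 c3@8 c4@8 c2@12, authorship 11....34..22.

Answer: wlmojplltrwlr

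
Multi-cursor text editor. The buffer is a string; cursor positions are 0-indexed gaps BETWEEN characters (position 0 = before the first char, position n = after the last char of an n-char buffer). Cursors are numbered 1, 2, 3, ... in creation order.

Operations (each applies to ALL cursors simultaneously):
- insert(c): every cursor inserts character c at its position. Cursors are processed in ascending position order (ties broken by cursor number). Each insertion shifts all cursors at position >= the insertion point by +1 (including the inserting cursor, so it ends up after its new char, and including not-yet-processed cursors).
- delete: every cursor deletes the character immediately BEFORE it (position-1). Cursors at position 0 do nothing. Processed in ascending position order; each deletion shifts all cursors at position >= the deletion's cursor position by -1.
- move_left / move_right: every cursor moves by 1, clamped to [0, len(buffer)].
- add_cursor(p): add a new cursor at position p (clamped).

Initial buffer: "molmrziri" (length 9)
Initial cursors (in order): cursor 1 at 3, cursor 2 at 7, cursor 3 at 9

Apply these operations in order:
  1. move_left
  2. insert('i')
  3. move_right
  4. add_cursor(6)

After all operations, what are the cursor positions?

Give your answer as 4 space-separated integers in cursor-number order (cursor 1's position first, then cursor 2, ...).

After op 1 (move_left): buffer="molmrziri" (len 9), cursors c1@2 c2@6 c3@8, authorship .........
After op 2 (insert('i')): buffer="moilmrziirii" (len 12), cursors c1@3 c2@8 c3@11, authorship ..1....2..3.
After op 3 (move_right): buffer="moilmrziirii" (len 12), cursors c1@4 c2@9 c3@12, authorship ..1....2..3.
After op 4 (add_cursor(6)): buffer="moilmrziirii" (len 12), cursors c1@4 c4@6 c2@9 c3@12, authorship ..1....2..3.

Answer: 4 9 12 6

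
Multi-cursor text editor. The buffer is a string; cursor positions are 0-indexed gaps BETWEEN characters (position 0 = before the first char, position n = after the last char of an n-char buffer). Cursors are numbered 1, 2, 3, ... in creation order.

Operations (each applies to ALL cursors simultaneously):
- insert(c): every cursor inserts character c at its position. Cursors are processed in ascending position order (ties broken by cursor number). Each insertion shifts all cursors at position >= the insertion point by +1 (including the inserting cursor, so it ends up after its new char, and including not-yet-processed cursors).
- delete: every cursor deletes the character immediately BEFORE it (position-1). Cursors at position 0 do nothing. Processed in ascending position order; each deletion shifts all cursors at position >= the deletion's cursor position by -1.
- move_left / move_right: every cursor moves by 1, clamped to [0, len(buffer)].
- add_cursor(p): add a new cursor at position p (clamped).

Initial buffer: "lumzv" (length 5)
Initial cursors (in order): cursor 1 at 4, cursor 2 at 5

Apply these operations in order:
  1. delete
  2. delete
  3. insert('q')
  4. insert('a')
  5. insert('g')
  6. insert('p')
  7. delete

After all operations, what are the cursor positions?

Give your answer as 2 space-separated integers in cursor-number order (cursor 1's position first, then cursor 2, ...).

After op 1 (delete): buffer="lum" (len 3), cursors c1@3 c2@3, authorship ...
After op 2 (delete): buffer="l" (len 1), cursors c1@1 c2@1, authorship .
After op 3 (insert('q')): buffer="lqq" (len 3), cursors c1@3 c2@3, authorship .12
After op 4 (insert('a')): buffer="lqqaa" (len 5), cursors c1@5 c2@5, authorship .1212
After op 5 (insert('g')): buffer="lqqaagg" (len 7), cursors c1@7 c2@7, authorship .121212
After op 6 (insert('p')): buffer="lqqaaggpp" (len 9), cursors c1@9 c2@9, authorship .12121212
After op 7 (delete): buffer="lqqaagg" (len 7), cursors c1@7 c2@7, authorship .121212

Answer: 7 7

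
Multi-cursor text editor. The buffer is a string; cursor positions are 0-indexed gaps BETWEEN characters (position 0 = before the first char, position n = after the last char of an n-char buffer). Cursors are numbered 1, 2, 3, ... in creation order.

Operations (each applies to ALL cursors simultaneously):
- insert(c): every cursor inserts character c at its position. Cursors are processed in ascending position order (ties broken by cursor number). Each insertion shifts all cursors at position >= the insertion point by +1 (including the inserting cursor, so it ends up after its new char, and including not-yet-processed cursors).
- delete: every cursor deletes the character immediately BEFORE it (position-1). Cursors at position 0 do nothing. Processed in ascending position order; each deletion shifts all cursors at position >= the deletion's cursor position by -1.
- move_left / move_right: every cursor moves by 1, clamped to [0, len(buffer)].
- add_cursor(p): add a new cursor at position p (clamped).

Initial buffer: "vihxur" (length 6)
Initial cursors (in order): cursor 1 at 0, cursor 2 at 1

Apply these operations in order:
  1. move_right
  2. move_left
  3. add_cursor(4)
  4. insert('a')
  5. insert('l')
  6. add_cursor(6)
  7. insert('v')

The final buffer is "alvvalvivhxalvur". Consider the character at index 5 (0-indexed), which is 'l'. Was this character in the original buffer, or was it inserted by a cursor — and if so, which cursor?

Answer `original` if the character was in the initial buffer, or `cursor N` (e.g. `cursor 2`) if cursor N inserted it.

After op 1 (move_right): buffer="vihxur" (len 6), cursors c1@1 c2@2, authorship ......
After op 2 (move_left): buffer="vihxur" (len 6), cursors c1@0 c2@1, authorship ......
After op 3 (add_cursor(4)): buffer="vihxur" (len 6), cursors c1@0 c2@1 c3@4, authorship ......
After op 4 (insert('a')): buffer="avaihxaur" (len 9), cursors c1@1 c2@3 c3@7, authorship 1.2...3..
After op 5 (insert('l')): buffer="alvalihxalur" (len 12), cursors c1@2 c2@5 c3@10, authorship 11.22...33..
After op 6 (add_cursor(6)): buffer="alvalihxalur" (len 12), cursors c1@2 c2@5 c4@6 c3@10, authorship 11.22...33..
After op 7 (insert('v')): buffer="alvvalvivhxalvur" (len 16), cursors c1@3 c2@7 c4@9 c3@14, authorship 111.222.4..333..
Authorship (.=original, N=cursor N): 1 1 1 . 2 2 2 . 4 . . 3 3 3 . .
Index 5: author = 2

Answer: cursor 2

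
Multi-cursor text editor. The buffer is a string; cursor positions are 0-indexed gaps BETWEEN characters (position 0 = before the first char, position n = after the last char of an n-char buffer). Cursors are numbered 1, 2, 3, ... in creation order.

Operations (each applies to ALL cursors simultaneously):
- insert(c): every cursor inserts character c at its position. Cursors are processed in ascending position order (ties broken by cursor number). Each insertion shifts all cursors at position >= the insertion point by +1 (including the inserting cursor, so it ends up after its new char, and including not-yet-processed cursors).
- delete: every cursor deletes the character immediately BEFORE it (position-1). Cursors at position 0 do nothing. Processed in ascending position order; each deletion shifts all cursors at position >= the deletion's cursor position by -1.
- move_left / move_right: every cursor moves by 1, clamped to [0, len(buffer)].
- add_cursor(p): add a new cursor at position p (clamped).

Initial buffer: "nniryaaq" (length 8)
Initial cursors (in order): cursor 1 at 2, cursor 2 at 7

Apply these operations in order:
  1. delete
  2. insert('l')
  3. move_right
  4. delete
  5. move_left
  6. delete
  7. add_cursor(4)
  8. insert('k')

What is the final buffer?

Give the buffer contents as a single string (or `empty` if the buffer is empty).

Answer: klryklk

Derivation:
After op 1 (delete): buffer="niryaq" (len 6), cursors c1@1 c2@5, authorship ......
After op 2 (insert('l')): buffer="nliryalq" (len 8), cursors c1@2 c2@7, authorship .1....2.
After op 3 (move_right): buffer="nliryalq" (len 8), cursors c1@3 c2@8, authorship .1....2.
After op 4 (delete): buffer="nlryal" (len 6), cursors c1@2 c2@6, authorship .1...2
After op 5 (move_left): buffer="nlryal" (len 6), cursors c1@1 c2@5, authorship .1...2
After op 6 (delete): buffer="lryl" (len 4), cursors c1@0 c2@3, authorship 1..2
After op 7 (add_cursor(4)): buffer="lryl" (len 4), cursors c1@0 c2@3 c3@4, authorship 1..2
After op 8 (insert('k')): buffer="klryklk" (len 7), cursors c1@1 c2@5 c3@7, authorship 11..223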